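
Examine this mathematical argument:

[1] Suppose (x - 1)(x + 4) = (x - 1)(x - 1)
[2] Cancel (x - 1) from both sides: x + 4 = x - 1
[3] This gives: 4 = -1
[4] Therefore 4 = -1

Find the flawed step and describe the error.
Step 2: Cancel (x - 1) from both sides: x + 4 = x - 1

Step 2 cancels (x - 1) from both sides. This is only valid if (x - 1) ≠ 0, i.e., x ≠ 1. When x = 1, both sides equal zero regardless of the other factors. The correct approach requires considering x = 1 as a separate case.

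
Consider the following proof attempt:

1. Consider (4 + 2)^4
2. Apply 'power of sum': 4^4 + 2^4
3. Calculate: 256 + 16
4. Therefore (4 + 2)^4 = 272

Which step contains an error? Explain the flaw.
Step 2: Apply 'power of sum': 4^4 + 2^4

Step 2 incorrectly applies a non-existent rule '(a+b)^n = a^n + b^n'. This is false in general. The correct expansion uses the binomial theorem. The actual value is (4 + 2)^4 = 6^4 = 1296, not 272.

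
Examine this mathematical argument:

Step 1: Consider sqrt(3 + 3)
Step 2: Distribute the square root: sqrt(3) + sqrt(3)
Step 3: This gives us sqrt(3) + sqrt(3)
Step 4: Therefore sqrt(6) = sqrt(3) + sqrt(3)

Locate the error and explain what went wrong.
Step 2: Distribute the square root: sqrt(3) + sqrt(3)

Step 2 incorrectly 'distributes' the square root over addition. The square root function does not distribute: sqrt(a + b) ≠ sqrt(a) + sqrt(b). In fact, sqrt(3 + 3) = sqrt(6) ≈ 2.4495, while sqrt(3) + sqrt(3) ≈ 3.4641.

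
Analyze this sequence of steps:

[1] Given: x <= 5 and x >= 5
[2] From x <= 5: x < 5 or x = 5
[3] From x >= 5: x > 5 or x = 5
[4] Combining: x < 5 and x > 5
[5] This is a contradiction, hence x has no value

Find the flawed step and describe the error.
Step 4: Combining: x < 5 and x > 5

Step 4 incorrectly combines the conditions. From x <= 5 and x >= 5, the intersection is x = 5. The error treats the 'or' cases as 'and' requirements. The correct conclusion is that x = 5 is the unique solution, not that no solution exists.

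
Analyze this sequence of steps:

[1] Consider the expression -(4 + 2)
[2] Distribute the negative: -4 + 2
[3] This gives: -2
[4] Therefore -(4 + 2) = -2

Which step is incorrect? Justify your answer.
Step 2: Distribute the negative: -4 + 2

Step 2 incorrectly distributes the negative sign. The correct distribution is -(4 + 2) = -4 - 2 = -6. The negative must be applied to both terms, not just the first. The error treats -(4 + 2) as -4 + 2, which equals -2 instead of -6.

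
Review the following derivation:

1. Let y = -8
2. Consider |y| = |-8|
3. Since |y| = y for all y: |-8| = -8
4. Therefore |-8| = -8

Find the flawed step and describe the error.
Step 3: Since |y| = y for all y: |-8| = -8

Step 3 incorrectly states that |y| = y for all y. The correct definition is |y| = y when y >= 0, and |y| = -y when y < 0. Since -8 < 0, we have |-8| = -(-8) = 8, not -8.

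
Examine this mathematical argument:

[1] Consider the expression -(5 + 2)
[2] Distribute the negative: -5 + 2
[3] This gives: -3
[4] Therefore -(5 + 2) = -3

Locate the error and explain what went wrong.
Step 2: Distribute the negative: -5 + 2

Step 2 incorrectly distributes the negative sign. The correct distribution is -(5 + 2) = -5 - 2 = -7. The negative must be applied to both terms, not just the first. The error treats -(5 + 2) as -5 + 2, which equals -3 instead of -7.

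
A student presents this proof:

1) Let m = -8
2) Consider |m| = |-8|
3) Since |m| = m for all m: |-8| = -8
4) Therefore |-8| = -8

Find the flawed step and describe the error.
Step 3: Since |m| = m for all m: |-8| = -8

Step 3 incorrectly states that |m| = m for all m. The correct definition is |m| = m when m >= 0, and |m| = -m when m < 0. Since -8 < 0, we have |-8| = -(-8) = 8, not -8.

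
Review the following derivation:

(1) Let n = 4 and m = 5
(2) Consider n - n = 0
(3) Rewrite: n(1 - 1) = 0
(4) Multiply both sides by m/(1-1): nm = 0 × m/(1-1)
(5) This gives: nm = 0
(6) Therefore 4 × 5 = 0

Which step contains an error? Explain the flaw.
Step 4: Multiply both sides by m/(1-1): nm = 0 × m/(1-1)

Step 4 multiplies both sides by m/(1-1). However, 1-1 = 0, so this is multiplication by m/0, which is undefined. We cannot multiply by an undefined expression.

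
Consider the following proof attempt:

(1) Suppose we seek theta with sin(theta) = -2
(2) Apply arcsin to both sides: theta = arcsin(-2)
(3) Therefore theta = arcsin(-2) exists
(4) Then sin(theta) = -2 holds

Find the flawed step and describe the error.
Step 2: Apply arcsin to both sides: theta = arcsin(-2)

Step 2 applies arcsin to -2. However, arcsin(x) is only defined for x in [-1, 1] because sin(theta) can only produce values in that range. Since |-2| > 1, arcsin(-2) is undefined. There is no angle whose sine equals -2.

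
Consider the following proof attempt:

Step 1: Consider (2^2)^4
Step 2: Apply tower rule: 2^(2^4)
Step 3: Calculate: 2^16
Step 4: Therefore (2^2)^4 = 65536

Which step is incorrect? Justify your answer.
Step 2: Apply tower rule: 2^(2^4)

Step 2 incorrectly states that (a^b)^c = a^(b^c). The correct rule is (a^b)^c = a^(b×c). The actual value is (2^2)^4 = 2^8 = 256, not 2^16 = 65536.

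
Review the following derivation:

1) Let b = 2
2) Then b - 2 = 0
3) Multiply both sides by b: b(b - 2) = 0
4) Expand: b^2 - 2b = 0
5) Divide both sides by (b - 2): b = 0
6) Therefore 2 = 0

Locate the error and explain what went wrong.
Step 5: Divide both sides by (b - 2): b = 0

Step 5 divides both sides by (b - 2). However, since b = 2, we have (b - 2) = 0. Division by zero is undefined, making this step invalid.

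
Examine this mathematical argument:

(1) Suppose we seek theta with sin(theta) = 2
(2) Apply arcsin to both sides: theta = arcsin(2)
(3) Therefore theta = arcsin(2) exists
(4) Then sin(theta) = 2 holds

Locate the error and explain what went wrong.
Step 2: Apply arcsin to both sides: theta = arcsin(2)

Step 2 applies arcsin to 2. However, arcsin(x) is only defined for x in [-1, 1] because sin(theta) can only produce values in that range. Since |2| > 1, arcsin(2) is undefined. There is no angle whose sine equals 2.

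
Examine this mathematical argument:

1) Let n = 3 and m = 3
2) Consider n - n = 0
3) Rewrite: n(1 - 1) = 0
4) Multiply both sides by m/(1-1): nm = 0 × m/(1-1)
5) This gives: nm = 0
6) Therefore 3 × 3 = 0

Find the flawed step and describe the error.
Step 4: Multiply both sides by m/(1-1): nm = 0 × m/(1-1)

Step 4 multiplies both sides by m/(1-1). However, 1-1 = 0, so this is multiplication by m/0, which is undefined. We cannot multiply by an undefined expression.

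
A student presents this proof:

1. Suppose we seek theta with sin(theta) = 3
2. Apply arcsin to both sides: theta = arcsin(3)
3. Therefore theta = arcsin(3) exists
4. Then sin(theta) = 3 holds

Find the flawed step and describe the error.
Step 2: Apply arcsin to both sides: theta = arcsin(3)

Step 2 applies arcsin to 3. However, arcsin(x) is only defined for x in [-1, 1] because sin(theta) can only produce values in that range. Since |3| > 1, arcsin(3) is undefined. There is no angle whose sine equals 3.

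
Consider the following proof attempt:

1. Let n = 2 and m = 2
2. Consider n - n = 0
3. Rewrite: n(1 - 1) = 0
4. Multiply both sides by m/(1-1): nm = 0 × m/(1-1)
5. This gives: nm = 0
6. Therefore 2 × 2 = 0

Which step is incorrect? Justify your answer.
Step 4: Multiply both sides by m/(1-1): nm = 0 × m/(1-1)

Step 4 multiplies both sides by m/(1-1). However, 1-1 = 0, so this is multiplication by m/0, which is undefined. We cannot multiply by an undefined expression.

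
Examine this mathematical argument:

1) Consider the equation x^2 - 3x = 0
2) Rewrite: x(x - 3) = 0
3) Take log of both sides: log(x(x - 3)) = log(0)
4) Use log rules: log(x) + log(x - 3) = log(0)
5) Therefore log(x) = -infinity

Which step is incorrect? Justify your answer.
Step 3: Take log of both sides: log(x(x - 3)) = log(0)

Step 3 takes the logarithm of both sides, resulting in log(0) on the right side. The logarithm is only defined for positive numbers; log(0) is undefined (approaches negative infinity). This operation is invalid.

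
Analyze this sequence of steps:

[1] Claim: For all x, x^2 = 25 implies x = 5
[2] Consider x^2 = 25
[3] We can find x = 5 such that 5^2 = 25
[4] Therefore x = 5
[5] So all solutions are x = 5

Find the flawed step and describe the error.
Step 4: Therefore x = 5

Step 4 incorrectly concludes that x = 5 is the only solution. The proof shows that x = 5 is A solution (existence), but does not show it is the ONLY solution (uniqueness). In fact, x = -5 is also a solution since (-5)^2 = 25. Finding one solution doesn't prove there are no others.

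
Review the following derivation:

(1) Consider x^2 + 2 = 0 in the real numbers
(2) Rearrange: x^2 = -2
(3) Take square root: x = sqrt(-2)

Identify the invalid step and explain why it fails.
Step 3: Take square root: x = sqrt(-2)

Step 3 takes the square root of -2, which is negative. In the real number system, the square root of a negative number is undefined. The equation x^2 + 2 = 0 has no real solutions. Square roots of negative numbers only exist in the complex numbers.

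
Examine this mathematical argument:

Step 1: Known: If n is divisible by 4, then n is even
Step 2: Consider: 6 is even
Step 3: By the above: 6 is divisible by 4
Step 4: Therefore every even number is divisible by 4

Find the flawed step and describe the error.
Step 3: By the above: 6 is divisible by 4

Step 3 commits the fallacy of affirming the consequent. The known fact 'divisible by 4 → even' does NOT imply 'even → divisible by 4'. That would be the converse, which is false. For example, 6 is even but 6 ÷ 4 = 1.50, which is not an integer.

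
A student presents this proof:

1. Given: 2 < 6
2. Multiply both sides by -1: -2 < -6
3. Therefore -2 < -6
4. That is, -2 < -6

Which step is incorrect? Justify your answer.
Step 2: Multiply both sides by -1: -2 < -6

Step 2 multiplies both sides by -1 but fails to reverse the inequality sign. When multiplying (or dividing) an inequality by a negative number, the direction must be reversed. Since 2 < 6, we should get -2 > -6, i.e., -2 > -6.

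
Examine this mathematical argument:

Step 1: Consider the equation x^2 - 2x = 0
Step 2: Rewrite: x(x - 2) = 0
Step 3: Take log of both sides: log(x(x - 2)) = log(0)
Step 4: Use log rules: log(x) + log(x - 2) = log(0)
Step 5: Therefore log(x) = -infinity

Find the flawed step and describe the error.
Step 3: Take log of both sides: log(x(x - 2)) = log(0)

Step 3 takes the logarithm of both sides, resulting in log(0) on the right side. The logarithm is only defined for positive numbers; log(0) is undefined (approaches negative infinity). This operation is invalid.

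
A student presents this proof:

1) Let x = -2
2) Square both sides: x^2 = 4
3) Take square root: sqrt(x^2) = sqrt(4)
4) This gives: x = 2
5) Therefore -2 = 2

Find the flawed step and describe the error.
Step 4: This gives: x = 2

Step 4 incorrectly states that sqrt(x^2) = x. The correct identity is sqrt(x^2) = |x|. Since x = -2 < 0, we have sqrt(x^2) = |-2| = 2, not x = -2.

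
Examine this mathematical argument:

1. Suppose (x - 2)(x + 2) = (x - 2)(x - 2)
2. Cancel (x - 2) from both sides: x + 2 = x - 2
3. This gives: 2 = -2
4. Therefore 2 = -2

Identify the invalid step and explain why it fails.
Step 2: Cancel (x - 2) from both sides: x + 2 = x - 2

Step 2 cancels (x - 2) from both sides. This is only valid if (x - 2) ≠ 0, i.e., x ≠ 2. When x = 2, both sides equal zero regardless of the other factors. The correct approach requires considering x = 2 as a separate case.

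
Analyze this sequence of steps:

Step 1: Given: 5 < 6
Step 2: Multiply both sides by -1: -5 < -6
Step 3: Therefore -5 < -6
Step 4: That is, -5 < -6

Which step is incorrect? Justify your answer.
Step 2: Multiply both sides by -1: -5 < -6

Step 2 multiplies both sides by -1 but fails to reverse the inequality sign. When multiplying (or dividing) an inequality by a negative number, the direction must be reversed. Since 5 < 6, we should get -5 > -6, i.e., -5 > -6.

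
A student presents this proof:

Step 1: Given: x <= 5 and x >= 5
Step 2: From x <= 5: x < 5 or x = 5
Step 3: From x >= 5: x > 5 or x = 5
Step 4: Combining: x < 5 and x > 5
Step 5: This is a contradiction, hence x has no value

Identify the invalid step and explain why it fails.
Step 4: Combining: x < 5 and x > 5

Step 4 incorrectly combines the conditions. From x <= 5 and x >= 5, the intersection is x = 5. The error treats the 'or' cases as 'and' requirements. The correct conclusion is that x = 5 is the unique solution, not that no solution exists.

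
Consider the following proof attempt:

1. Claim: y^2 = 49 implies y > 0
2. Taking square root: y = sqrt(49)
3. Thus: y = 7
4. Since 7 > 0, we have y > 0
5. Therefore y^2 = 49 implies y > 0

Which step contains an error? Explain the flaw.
Step 2: Taking square root: y = sqrt(49)

Step 2 takes the square root and assumes the positive root only. The equation y^2 = 49 actually has two solutions: y = 7 and y = -7. The proof silently assumes y > 0 without justification, then uses this assumption to conclude y > 0, which is circular. The counterexample y = -7 shows the claim is false.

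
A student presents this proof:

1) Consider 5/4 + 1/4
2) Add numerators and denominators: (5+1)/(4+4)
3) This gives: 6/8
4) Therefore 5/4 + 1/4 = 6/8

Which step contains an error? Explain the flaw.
Step 2: Add numerators and denominators: (5+1)/(4+4)

Step 2 incorrectly adds fractions by separately adding numerators and denominators. This is wrong. The correct method requires a common denominator: 5/4 + 1/4 = (5×4 + 1×4)/(4×4) = 24/16 = 3/2. The method used gives 6/8, which is different.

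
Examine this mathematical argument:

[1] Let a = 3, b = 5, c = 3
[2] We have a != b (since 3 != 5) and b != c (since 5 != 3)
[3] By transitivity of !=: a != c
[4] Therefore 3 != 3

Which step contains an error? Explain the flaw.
Step 3: By transitivity of !=: a != c

Step 3 incorrectly applies transitivity to the '!=' relation. Transitivity states: if a R b and b R c, then a R c. However, '!=' is not transitive. Counterexample: 3 != 5 and 5 != 3, but 3 = 3 (both equal 3). Transitivity holds for relations like <, <=, =, but not for !=.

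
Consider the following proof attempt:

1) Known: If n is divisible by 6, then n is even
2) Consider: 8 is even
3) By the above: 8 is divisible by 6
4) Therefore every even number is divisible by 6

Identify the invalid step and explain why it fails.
Step 3: By the above: 8 is divisible by 6

Step 3 commits the fallacy of affirming the consequent. The known fact 'divisible by 6 → even' does NOT imply 'even → divisible by 6'. That would be the converse, which is false. For example, 8 is even but 8 ÷ 6 = 1.33, which is not an integer.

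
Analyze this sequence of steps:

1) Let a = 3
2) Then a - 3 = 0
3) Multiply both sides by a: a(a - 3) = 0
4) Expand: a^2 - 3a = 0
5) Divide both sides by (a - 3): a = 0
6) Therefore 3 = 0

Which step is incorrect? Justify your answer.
Step 5: Divide both sides by (a - 3): a = 0

Step 5 divides both sides by (a - 3). However, since a = 3, we have (a - 3) = 0. Division by zero is undefined, making this step invalid.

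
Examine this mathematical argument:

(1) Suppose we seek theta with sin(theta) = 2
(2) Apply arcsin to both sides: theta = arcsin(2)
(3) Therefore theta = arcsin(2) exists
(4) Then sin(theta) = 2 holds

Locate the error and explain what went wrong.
Step 2: Apply arcsin to both sides: theta = arcsin(2)

Step 2 applies arcsin to 2. However, arcsin(x) is only defined for x in [-1, 1] because sin(theta) can only produce values in that range. Since |2| > 1, arcsin(2) is undefined. There is no angle whose sine equals 2.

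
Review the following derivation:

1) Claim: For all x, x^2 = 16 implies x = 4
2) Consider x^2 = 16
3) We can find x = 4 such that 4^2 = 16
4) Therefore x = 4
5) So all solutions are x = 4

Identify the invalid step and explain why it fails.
Step 4: Therefore x = 4

Step 4 incorrectly concludes that x = 4 is the only solution. The proof shows that x = 4 is A solution (existence), but does not show it is the ONLY solution (uniqueness). In fact, x = -4 is also a solution since (-4)^2 = 16. Finding one solution doesn't prove there are no others.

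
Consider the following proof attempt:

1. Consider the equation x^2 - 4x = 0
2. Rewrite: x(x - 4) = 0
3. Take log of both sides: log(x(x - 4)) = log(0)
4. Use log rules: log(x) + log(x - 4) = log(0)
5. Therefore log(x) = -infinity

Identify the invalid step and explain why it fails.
Step 3: Take log of both sides: log(x(x - 4)) = log(0)

Step 3 takes the logarithm of both sides, resulting in log(0) on the right side. The logarithm is only defined for positive numbers; log(0) is undefined (approaches negative infinity). This operation is invalid.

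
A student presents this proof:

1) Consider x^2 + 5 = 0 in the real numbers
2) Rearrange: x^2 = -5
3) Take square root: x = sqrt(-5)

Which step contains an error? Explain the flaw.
Step 3: Take square root: x = sqrt(-5)

Step 3 takes the square root of -5, which is negative. In the real number system, the square root of a negative number is undefined. The equation x^2 + 5 = 0 has no real solutions. Square roots of negative numbers only exist in the complex numbers.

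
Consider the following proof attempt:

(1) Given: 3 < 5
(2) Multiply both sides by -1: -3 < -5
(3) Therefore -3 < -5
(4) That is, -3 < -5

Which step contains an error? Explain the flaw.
Step 2: Multiply both sides by -1: -3 < -5

Step 2 multiplies both sides by -1 but fails to reverse the inequality sign. When multiplying (or dividing) an inequality by a negative number, the direction must be reversed. Since 3 < 5, we should get -3 > -5, i.e., -3 > -5.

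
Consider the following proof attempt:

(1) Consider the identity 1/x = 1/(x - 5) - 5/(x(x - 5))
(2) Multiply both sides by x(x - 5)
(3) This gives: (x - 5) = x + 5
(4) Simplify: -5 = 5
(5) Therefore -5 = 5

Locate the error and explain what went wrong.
Step 3: This gives: (x - 5) = x + 5

Step 3 makes a sign error when clearing denominators. Multiplying -5/(x(x - 5)) by x(x - 5) gives -5, not +5. The correct result is (x - 5) = x - 5, which is trivially true, not (x - 5) = x + 5. (Step 1 is a valid identity: 1/(x - 5) - 5/(x(x - 5)) = (x - 5)/(x(x - 5)) = 1/x.)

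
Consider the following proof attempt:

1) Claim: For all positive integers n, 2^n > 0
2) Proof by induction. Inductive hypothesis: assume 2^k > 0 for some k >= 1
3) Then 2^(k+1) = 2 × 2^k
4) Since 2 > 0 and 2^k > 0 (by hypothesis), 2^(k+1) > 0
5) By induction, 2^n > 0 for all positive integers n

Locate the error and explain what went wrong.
Step 5: By induction, 2^n > 0 for all positive integers n

Step 5 concludes the proof by induction, but no base case was ever established. A valid induction proof requires: (1) a base case proving 2^1 > 0, and (2) an inductive step showing IF 2^k > 0 THEN 2^(k+1) > 0. Steps 2-4 correctly establish the inductive step, but without the base case the conclusion in step 5 does not follow.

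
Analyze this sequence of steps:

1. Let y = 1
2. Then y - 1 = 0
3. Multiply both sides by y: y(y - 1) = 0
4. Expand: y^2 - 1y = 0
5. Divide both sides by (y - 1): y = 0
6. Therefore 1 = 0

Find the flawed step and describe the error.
Step 5: Divide both sides by (y - 1): y = 0

Step 5 divides both sides by (y - 1). However, since y = 1, we have (y - 1) = 0. Division by zero is undefined, making this step invalid.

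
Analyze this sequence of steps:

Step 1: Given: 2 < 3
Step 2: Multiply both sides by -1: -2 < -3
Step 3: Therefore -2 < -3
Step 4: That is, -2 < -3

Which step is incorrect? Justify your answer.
Step 2: Multiply both sides by -1: -2 < -3

Step 2 multiplies both sides by -1 but fails to reverse the inequality sign. When multiplying (or dividing) an inequality by a negative number, the direction must be reversed. Since 2 < 3, we should get -2 > -3, i.e., -2 > -3.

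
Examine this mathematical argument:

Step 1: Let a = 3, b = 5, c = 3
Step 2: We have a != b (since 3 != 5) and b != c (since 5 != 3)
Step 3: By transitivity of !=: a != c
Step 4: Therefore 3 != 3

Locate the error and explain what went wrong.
Step 3: By transitivity of !=: a != c

Step 3 incorrectly applies transitivity to the '!=' relation. Transitivity states: if a R b and b R c, then a R c. However, '!=' is not transitive. Counterexample: 3 != 5 and 5 != 3, but 3 = 3 (both equal 3). Transitivity holds for relations like <, <=, =, but not for !=.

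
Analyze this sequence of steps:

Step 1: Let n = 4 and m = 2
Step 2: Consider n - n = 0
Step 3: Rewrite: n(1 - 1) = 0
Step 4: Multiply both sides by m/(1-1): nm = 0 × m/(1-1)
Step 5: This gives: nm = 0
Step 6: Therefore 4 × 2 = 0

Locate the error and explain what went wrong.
Step 4: Multiply both sides by m/(1-1): nm = 0 × m/(1-1)

Step 4 multiplies both sides by m/(1-1). However, 1-1 = 0, so this is multiplication by m/0, which is undefined. We cannot multiply by an undefined expression.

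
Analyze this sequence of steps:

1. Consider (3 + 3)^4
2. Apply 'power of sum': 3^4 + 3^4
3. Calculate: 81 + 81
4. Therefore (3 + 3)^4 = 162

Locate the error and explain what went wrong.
Step 2: Apply 'power of sum': 3^4 + 3^4

Step 2 incorrectly applies a non-existent rule '(a+b)^n = a^n + b^n'. This is false in general. The correct expansion uses the binomial theorem. The actual value is (3 + 3)^4 = 6^4 = 1296, not 162.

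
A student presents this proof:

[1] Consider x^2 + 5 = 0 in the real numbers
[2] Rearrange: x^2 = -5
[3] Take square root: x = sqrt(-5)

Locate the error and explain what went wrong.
Step 3: Take square root: x = sqrt(-5)

Step 3 takes the square root of -5, which is negative. In the real number system, the square root of a negative number is undefined. The equation x^2 + 5 = 0 has no real solutions. Square roots of negative numbers only exist in the complex numbers.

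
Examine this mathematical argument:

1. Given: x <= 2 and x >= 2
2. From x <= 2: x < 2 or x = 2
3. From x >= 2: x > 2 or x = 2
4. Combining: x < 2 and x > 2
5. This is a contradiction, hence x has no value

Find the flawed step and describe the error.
Step 4: Combining: x < 2 and x > 2

Step 4 incorrectly combines the conditions. From x <= 2 and x >= 2, the intersection is x = 2. The error treats the 'or' cases as 'and' requirements. The correct conclusion is that x = 2 is the unique solution, not that no solution exists.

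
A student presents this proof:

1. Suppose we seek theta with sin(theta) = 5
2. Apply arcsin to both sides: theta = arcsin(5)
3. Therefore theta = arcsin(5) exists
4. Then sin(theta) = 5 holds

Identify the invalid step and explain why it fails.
Step 2: Apply arcsin to both sides: theta = arcsin(5)

Step 2 applies arcsin to 5. However, arcsin(x) is only defined for x in [-1, 1] because sin(theta) can only produce values in that range. Since |5| > 1, arcsin(5) is undefined. There is no angle whose sine equals 5.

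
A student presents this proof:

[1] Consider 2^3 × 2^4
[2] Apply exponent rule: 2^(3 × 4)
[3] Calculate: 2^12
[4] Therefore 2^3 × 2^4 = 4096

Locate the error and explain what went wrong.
Step 2: Apply exponent rule: 2^(3 × 4)

Step 2 incorrectly states that a^b × a^c = a^(b×c). The correct rule is a^b × a^c = a^(b+c). The actual value is 2^3 × 2^4 = 2^7 = 128, not 2^12 = 4096.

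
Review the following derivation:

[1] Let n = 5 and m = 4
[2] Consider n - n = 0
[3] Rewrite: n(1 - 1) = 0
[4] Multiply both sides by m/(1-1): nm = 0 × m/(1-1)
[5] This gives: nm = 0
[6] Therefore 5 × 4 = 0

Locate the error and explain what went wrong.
Step 4: Multiply both sides by m/(1-1): nm = 0 × m/(1-1)

Step 4 multiplies both sides by m/(1-1). However, 1-1 = 0, so this is multiplication by m/0, which is undefined. We cannot multiply by an undefined expression.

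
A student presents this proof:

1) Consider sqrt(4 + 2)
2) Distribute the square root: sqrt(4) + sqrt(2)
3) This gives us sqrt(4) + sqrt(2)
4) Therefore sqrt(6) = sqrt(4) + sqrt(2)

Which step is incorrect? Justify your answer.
Step 2: Distribute the square root: sqrt(4) + sqrt(2)

Step 2 incorrectly 'distributes' the square root over addition. The square root function does not distribute: sqrt(a + b) ≠ sqrt(a) + sqrt(b). In fact, sqrt(4 + 2) = sqrt(6) ≈ 2.4495, while sqrt(4) + sqrt(2) ≈ 3.4142.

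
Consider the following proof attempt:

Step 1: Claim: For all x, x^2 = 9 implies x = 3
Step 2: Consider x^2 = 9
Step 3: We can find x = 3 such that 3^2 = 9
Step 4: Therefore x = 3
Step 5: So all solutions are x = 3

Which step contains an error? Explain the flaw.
Step 4: Therefore x = 3

Step 4 incorrectly concludes that x = 3 is the only solution. The proof shows that x = 3 is A solution (existence), but does not show it is the ONLY solution (uniqueness). In fact, x = -3 is also a solution since (-3)^2 = 9. Finding one solution doesn't prove there are no others.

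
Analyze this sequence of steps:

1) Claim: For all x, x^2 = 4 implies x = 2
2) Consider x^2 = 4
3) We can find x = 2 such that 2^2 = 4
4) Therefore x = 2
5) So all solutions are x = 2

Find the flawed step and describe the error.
Step 4: Therefore x = 2

Step 4 incorrectly concludes that x = 2 is the only solution. The proof shows that x = 2 is A solution (existence), but does not show it is the ONLY solution (uniqueness). In fact, x = -2 is also a solution since (-2)^2 = 4. Finding one solution doesn't prove there are no others.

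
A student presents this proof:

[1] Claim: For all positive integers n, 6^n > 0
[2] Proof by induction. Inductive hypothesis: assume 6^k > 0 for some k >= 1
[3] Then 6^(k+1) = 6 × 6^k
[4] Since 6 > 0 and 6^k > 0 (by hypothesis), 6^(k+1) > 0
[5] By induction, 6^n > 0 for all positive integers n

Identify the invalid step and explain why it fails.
Step 5: By induction, 6^n > 0 for all positive integers n

Step 5 concludes the proof by induction, but no base case was ever established. A valid induction proof requires: (1) a base case proving 6^1 > 0, and (2) an inductive step showing IF 6^k > 0 THEN 6^(k+1) > 0. Steps 2-4 correctly establish the inductive step, but without the base case the conclusion in step 5 does not follow.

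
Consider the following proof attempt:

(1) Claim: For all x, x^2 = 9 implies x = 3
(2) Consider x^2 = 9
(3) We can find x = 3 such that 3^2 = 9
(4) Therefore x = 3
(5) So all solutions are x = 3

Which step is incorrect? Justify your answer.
Step 4: Therefore x = 3

Step 4 incorrectly concludes that x = 3 is the only solution. The proof shows that x = 3 is A solution (existence), but does not show it is the ONLY solution (uniqueness). In fact, x = -3 is also a solution since (-3)^2 = 9. Finding one solution doesn't prove there are no others.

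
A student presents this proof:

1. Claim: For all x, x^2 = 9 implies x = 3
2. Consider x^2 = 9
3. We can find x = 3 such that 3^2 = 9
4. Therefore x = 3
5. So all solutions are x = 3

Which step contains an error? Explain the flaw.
Step 4: Therefore x = 3

Step 4 incorrectly concludes that x = 3 is the only solution. The proof shows that x = 3 is A solution (existence), but does not show it is the ONLY solution (uniqueness). In fact, x = -3 is also a solution since (-3)^2 = 9. Finding one solution doesn't prove there are no others.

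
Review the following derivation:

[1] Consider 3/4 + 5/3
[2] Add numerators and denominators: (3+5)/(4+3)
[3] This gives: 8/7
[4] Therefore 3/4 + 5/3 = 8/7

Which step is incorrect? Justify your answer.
Step 2: Add numerators and denominators: (3+5)/(4+3)

Step 2 incorrectly adds fractions by separately adding numerators and denominators. This is wrong. The correct method requires a common denominator: 3/4 + 5/3 = (3×3 + 5×4)/(4×3) = 29/12 = 29/12. The method used gives 8/7, which is different.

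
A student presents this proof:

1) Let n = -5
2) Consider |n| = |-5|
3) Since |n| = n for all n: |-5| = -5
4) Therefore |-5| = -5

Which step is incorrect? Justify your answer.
Step 3: Since |n| = n for all n: |-5| = -5

Step 3 incorrectly states that |n| = n for all n. The correct definition is |n| = n when n >= 0, and |n| = -n when n < 0. Since -5 < 0, we have |-5| = -(-5) = 5, not -5.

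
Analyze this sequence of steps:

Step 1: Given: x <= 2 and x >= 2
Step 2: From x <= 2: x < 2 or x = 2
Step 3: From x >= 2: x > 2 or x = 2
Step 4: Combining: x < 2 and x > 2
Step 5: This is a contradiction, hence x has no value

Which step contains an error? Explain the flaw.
Step 4: Combining: x < 2 and x > 2

Step 4 incorrectly combines the conditions. From x <= 2 and x >= 2, the intersection is x = 2. The error treats the 'or' cases as 'and' requirements. The correct conclusion is that x = 2 is the unique solution, not that no solution exists.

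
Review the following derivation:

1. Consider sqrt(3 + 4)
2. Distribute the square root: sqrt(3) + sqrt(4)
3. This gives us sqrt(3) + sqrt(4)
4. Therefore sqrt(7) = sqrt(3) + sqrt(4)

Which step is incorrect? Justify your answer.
Step 2: Distribute the square root: sqrt(3) + sqrt(4)

Step 2 incorrectly 'distributes' the square root over addition. The square root function does not distribute: sqrt(a + b) ≠ sqrt(a) + sqrt(b). In fact, sqrt(3 + 4) = sqrt(7) ≈ 2.6458, while sqrt(3) + sqrt(4) ≈ 3.7321.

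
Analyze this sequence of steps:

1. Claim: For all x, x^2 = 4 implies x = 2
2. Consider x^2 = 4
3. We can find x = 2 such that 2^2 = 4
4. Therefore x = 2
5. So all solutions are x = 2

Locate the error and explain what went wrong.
Step 4: Therefore x = 2

Step 4 incorrectly concludes that x = 2 is the only solution. The proof shows that x = 2 is A solution (existence), but does not show it is the ONLY solution (uniqueness). In fact, x = -2 is also a solution since (-2)^2 = 4. Finding one solution doesn't prove there are no others.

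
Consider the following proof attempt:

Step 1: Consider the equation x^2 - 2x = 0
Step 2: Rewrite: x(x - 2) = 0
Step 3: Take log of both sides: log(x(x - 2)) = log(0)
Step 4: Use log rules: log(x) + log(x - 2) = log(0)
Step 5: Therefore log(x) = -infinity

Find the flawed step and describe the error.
Step 3: Take log of both sides: log(x(x - 2)) = log(0)

Step 3 takes the logarithm of both sides, resulting in log(0) on the right side. The logarithm is only defined for positive numbers; log(0) is undefined (approaches negative infinity). This operation is invalid.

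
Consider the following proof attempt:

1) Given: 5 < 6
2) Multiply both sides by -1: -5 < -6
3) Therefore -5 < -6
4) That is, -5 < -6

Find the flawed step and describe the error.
Step 2: Multiply both sides by -1: -5 < -6

Step 2 multiplies both sides by -1 but fails to reverse the inequality sign. When multiplying (or dividing) an inequality by a negative number, the direction must be reversed. Since 5 < 6, we should get -5 > -6, i.e., -5 > -6.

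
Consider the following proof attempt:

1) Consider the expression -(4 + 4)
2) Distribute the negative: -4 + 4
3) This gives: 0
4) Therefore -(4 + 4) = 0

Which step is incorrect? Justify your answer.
Step 2: Distribute the negative: -4 + 4

Step 2 incorrectly distributes the negative sign. The correct distribution is -(4 + 4) = -4 - 4 = -8. The negative must be applied to both terms, not just the first. The error treats -(4 + 4) as -4 + 4, which equals 0 instead of -8.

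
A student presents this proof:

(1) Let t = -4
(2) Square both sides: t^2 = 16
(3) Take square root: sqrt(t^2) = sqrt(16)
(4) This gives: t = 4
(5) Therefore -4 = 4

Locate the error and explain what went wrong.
Step 4: This gives: t = 4

Step 4 incorrectly states that sqrt(t^2) = t. The correct identity is sqrt(t^2) = |t|. Since t = -4 < 0, we have sqrt(t^2) = |-4| = 4, not t = -4.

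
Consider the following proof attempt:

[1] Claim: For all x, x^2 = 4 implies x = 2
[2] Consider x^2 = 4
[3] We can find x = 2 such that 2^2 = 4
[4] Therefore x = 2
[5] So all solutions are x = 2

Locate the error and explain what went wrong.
Step 4: Therefore x = 2

Step 4 incorrectly concludes that x = 2 is the only solution. The proof shows that x = 2 is A solution (existence), but does not show it is the ONLY solution (uniqueness). In fact, x = -2 is also a solution since (-2)^2 = 4. Finding one solution doesn't prove there are no others.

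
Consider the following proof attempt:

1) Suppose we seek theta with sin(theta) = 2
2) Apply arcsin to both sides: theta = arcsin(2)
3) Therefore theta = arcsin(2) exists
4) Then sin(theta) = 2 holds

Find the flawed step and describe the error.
Step 2: Apply arcsin to both sides: theta = arcsin(2)

Step 2 applies arcsin to 2. However, arcsin(x) is only defined for x in [-1, 1] because sin(theta) can only produce values in that range. Since |2| > 1, arcsin(2) is undefined. There is no angle whose sine equals 2.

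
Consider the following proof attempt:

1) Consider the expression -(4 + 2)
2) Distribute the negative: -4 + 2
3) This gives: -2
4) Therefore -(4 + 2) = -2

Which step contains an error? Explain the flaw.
Step 2: Distribute the negative: -4 + 2

Step 2 incorrectly distributes the negative sign. The correct distribution is -(4 + 2) = -4 - 2 = -6. The negative must be applied to both terms, not just the first. The error treats -(4 + 2) as -4 + 2, which equals -2 instead of -6.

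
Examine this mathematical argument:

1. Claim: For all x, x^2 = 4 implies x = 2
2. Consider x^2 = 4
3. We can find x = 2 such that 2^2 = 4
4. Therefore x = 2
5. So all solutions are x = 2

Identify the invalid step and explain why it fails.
Step 4: Therefore x = 2

Step 4 incorrectly concludes that x = 2 is the only solution. The proof shows that x = 2 is A solution (existence), but does not show it is the ONLY solution (uniqueness). In fact, x = -2 is also a solution since (-2)^2 = 4. Finding one solution doesn't prove there are no others.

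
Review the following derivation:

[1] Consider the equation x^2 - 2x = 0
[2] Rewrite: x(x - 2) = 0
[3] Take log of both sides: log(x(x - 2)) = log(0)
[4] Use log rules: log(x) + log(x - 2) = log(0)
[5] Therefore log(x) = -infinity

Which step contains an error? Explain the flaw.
Step 3: Take log of both sides: log(x(x - 2)) = log(0)

Step 3 takes the logarithm of both sides, resulting in log(0) on the right side. The logarithm is only defined for positive numbers; log(0) is undefined (approaches negative infinity). This operation is invalid.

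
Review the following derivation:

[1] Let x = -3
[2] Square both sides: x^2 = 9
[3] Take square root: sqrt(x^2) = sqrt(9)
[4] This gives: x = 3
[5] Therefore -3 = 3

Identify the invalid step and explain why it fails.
Step 4: This gives: x = 3

Step 4 incorrectly states that sqrt(x^2) = x. The correct identity is sqrt(x^2) = |x|. Since x = -3 < 0, we have sqrt(x^2) = |-3| = 3, not x = -3.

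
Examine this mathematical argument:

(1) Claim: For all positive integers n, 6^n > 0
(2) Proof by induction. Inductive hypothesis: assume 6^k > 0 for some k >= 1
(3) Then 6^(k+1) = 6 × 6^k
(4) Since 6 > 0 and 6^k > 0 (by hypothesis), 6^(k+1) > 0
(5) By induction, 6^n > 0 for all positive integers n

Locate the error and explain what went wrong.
Step 5: By induction, 6^n > 0 for all positive integers n

Step 5 concludes the proof by induction, but no base case was ever established. A valid induction proof requires: (1) a base case proving 6^1 > 0, and (2) an inductive step showing IF 6^k > 0 THEN 6^(k+1) > 0. Steps 2-4 correctly establish the inductive step, but without the base case the conclusion in step 5 does not follow.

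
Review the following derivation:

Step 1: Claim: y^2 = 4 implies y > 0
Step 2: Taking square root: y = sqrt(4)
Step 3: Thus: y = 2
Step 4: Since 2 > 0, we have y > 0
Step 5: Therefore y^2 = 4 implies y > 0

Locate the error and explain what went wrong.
Step 2: Taking square root: y = sqrt(4)

Step 2 takes the square root and assumes the positive root only. The equation y^2 = 4 actually has two solutions: y = 2 and y = -2. The proof silently assumes y > 0 without justification, then uses this assumption to conclude y > 0, which is circular. The counterexample y = -2 shows the claim is false.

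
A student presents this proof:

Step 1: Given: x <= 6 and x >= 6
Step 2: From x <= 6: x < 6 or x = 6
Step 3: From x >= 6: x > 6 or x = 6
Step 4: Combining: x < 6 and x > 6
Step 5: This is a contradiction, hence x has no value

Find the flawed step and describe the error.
Step 4: Combining: x < 6 and x > 6

Step 4 incorrectly combines the conditions. From x <= 6 and x >= 6, the intersection is x = 6. The error treats the 'or' cases as 'and' requirements. The correct conclusion is that x = 6 is the unique solution, not that no solution exists.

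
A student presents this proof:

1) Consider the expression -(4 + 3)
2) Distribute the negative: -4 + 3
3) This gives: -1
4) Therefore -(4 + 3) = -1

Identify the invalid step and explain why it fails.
Step 2: Distribute the negative: -4 + 3

Step 2 incorrectly distributes the negative sign. The correct distribution is -(4 + 3) = -4 - 3 = -7. The negative must be applied to both terms, not just the first. The error treats -(4 + 3) as -4 + 3, which equals -1 instead of -7.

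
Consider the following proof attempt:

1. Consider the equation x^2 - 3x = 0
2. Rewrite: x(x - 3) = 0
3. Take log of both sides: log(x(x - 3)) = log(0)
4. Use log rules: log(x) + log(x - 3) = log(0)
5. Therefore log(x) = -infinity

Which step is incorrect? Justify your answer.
Step 3: Take log of both sides: log(x(x - 3)) = log(0)

Step 3 takes the logarithm of both sides, resulting in log(0) on the right side. The logarithm is only defined for positive numbers; log(0) is undefined (approaches negative infinity). This operation is invalid.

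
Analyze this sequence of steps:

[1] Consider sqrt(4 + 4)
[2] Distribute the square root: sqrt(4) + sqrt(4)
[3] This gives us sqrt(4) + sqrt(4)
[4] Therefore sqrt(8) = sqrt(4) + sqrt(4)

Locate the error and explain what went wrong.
Step 2: Distribute the square root: sqrt(4) + sqrt(4)

Step 2 incorrectly 'distributes' the square root over addition. The square root function does not distribute: sqrt(a + b) ≠ sqrt(a) + sqrt(b). In fact, sqrt(4 + 4) = sqrt(8) ≈ 2.8284, while sqrt(4) + sqrt(4) ≈ 4.0000.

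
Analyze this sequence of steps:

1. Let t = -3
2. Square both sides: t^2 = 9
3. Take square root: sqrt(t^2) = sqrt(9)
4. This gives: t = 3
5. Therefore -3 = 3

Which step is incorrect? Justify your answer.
Step 4: This gives: t = 3

Step 4 incorrectly states that sqrt(t^2) = t. The correct identity is sqrt(t^2) = |t|. Since t = -3 < 0, we have sqrt(t^2) = |-3| = 3, not t = -3.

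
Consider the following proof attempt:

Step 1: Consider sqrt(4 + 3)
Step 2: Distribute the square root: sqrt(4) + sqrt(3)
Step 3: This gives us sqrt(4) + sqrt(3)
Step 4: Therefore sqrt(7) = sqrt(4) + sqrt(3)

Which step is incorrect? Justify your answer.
Step 2: Distribute the square root: sqrt(4) + sqrt(3)

Step 2 incorrectly 'distributes' the square root over addition. The square root function does not distribute: sqrt(a + b) ≠ sqrt(a) + sqrt(b). In fact, sqrt(4 + 3) = sqrt(7) ≈ 2.6458, while sqrt(4) + sqrt(3) ≈ 3.7321.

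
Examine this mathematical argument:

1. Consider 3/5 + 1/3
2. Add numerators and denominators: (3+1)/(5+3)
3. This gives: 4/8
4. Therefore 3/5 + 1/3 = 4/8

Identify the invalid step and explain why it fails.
Step 2: Add numerators and denominators: (3+1)/(5+3)

Step 2 incorrectly adds fractions by separately adding numerators and denominators. This is wrong. The correct method requires a common denominator: 3/5 + 1/3 = (3×3 + 1×5)/(5×3) = 14/15 = 14/15. The method used gives 4/8, which is different.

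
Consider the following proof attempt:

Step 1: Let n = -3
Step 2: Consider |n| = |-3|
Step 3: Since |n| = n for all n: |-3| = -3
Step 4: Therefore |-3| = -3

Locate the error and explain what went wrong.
Step 3: Since |n| = n for all n: |-3| = -3

Step 3 incorrectly states that |n| = n for all n. The correct definition is |n| = n when n >= 0, and |n| = -n when n < 0. Since -3 < 0, we have |-3| = -(-3) = 3, not -3.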